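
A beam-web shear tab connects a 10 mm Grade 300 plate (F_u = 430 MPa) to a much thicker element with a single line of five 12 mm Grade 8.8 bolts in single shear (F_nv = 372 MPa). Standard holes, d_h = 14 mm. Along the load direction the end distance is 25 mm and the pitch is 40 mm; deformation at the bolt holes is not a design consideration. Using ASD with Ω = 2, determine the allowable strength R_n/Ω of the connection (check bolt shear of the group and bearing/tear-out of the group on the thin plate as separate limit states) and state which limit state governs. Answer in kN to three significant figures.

105 kN (bolt shear governs)

Bolt shear: A_b = π·12²/4 = 113.1 mm²; R_n = 372 × 113.1 × 5 × 1 / 1000 = 210.4 kN → 210.4 / 2 = 105 kN.
Bearing (1.5 l_c t F_u ≤ 3.0 d t F_u): upper limit = 3.0·12·10·430 / 1000 = 154.8 kN.
  Edge l_c = 25 − 14/2 = 18 → r_n = 116.1 kN; interior l_c = 40 − 14 = 26 → r_n = 154.8 kN.
  R_n,bearing = 1·116.1 + 4·154.8 = 735.3 kN → 735.3 / 2 = 368 kN.
Bolt shear governs: 105 kN.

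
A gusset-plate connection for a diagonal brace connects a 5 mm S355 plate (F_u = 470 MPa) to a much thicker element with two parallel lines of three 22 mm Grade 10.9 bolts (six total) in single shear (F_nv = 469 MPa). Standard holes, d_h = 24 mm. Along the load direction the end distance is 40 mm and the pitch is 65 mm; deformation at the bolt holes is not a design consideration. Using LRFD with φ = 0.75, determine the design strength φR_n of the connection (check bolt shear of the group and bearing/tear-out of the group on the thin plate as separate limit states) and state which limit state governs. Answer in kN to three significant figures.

Bolt shear: A_b = π·22²/4 = 380.1 mm²; R_n = 469 × 380.1 × 6 × 1 / 1000 = 1070 kN → 0.75 × 1070 = 802 kN.
Bearing (1.5 l_c t F_u ≤ 3.0 d t F_u): upper limit = 3.0·22·5·470 / 1000 = 155.1 kN.
  Edge l_c = 40 − 24/2 = 28 → r_n = 98.7 kN; interior l_c = 65 − 24 = 41 → r_n = 144.5 kN.
  R_n,bearing = 2·98.7 + 4·144.5 = 775.5 kN → 0.75 × 775.5 = 582 kN.
Bearing governs: 582 kN.

582 kN (bearing governs)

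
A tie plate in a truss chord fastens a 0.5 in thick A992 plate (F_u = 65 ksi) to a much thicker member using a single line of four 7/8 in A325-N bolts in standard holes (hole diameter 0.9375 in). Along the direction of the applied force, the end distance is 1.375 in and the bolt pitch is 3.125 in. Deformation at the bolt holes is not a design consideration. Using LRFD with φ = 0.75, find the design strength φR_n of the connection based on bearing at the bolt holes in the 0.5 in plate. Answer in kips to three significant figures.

Per bolt r_n = 1.5 l_c t F_u ≤ 3.0 d t F_u; upper limit = 3.0 × 0.875 × 0.5 × 65 = 85.31 kips.
Edge bolt: l_c = 1.375 − 0.9375/2 = 0.9062 in → 1.5 × 0.9062 × 0.5 × 65 = 44.18 → r_n = 44.18 kips.
Interior bolts: l_c = 3.125 − 0.9375 = 2.188 in → 1.5 × 2.188 × 0.5 × 65 = 106.6 → r_n = 85.31 kips.
R_n = 1 × 44.18 + 3 × 85.31 = 300.1 kips.
Design strength φR_n = 0.75 × 300.1 = 225 kips.

225 kips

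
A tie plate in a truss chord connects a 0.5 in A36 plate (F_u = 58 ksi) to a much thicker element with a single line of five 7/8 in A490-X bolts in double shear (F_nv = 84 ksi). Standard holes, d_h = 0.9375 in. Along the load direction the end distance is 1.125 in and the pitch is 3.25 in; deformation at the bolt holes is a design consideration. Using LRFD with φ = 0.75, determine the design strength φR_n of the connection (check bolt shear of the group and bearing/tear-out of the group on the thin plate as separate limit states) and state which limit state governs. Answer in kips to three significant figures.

Bolt shear: A_b = π·0.875²/4 = 0.6013 in²; R_n = 84 × 0.6013 × 5 × 2 = 505.1 kips → 0.75 × 505.1 = 379 kips.
Bearing (1.2 l_c t F_u ≤ 2.4 d t F_u): upper limit = 2.4·0.875·0.5·58 = 60.9 kips.
  Edge l_c = 1.125 − 0.9375/2 = 0.6562 → r_n = 22.84 kips; interior l_c = 3.25 − 0.9375 = 2.312 → r_n = 60.9 kips.
  R_n,bearing = 1·22.84 + 4·60.9 = 266.4 kips → 0.75 × 266.4 = 200 kips.
Bearing governs: 200 kips.

200 kips (bearing governs)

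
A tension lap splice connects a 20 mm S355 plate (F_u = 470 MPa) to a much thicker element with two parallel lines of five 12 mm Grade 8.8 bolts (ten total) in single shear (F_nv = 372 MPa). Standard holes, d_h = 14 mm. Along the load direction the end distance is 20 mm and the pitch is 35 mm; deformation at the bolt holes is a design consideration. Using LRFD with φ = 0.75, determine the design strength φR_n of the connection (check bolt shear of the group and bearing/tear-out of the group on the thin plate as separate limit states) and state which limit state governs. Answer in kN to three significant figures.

Bolt shear: A_b = π·12²/4 = 113.1 mm²; R_n = 372 × 113.1 × 10 × 1 / 1000 = 420.7 kN → 0.75 × 420.7 = 316 kN.
Bearing (1.2 l_c t F_u ≤ 2.4 d t F_u): upper limit = 2.4·12·20·470 / 1000 = 270.7 kN.
  Edge l_c = 20 − 14/2 = 13 → r_n = 146.6 kN; interior l_c = 35 − 14 = 21 → r_n = 236.9 kN.
  R_n,bearing = 2·146.6 + 8·236.9 = 2188 kN → 0.75 × 2188 = 1640 kN.
Bolt shear governs: 316 kN.

316 kN (bolt shear governs)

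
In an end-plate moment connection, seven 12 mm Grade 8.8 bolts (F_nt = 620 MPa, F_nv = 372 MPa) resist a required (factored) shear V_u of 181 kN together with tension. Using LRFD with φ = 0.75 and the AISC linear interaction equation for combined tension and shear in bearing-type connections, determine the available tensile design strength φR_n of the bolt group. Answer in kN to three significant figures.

A_b = π·12²/4 = 113.1 mm²; f_rv = 181 × 1000 / (7 × 113.1) = 228.6 MPa.
F'_nt = 1.3 F_nt − (F_nt / φF_nv) f_rv = 1.3·620 − (620/(0.75·372))·228.6 = 297.9 MPa, capped at F_nt → F'_nt = 297.9 MPa.
R_n = F'_nt · A_b · n = 297.9 × 113.1 × 7 / 1000 = 235.9 kN.
Design strength φR_n = 0.75 × 235.9 = 177 kN.

177 kN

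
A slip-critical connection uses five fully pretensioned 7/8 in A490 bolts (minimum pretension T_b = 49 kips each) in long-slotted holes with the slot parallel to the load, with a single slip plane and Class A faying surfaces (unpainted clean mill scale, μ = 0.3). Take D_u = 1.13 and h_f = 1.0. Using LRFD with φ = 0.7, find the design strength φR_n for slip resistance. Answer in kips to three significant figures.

58.1 kips

R_n = μ · D_u · h_f · T_b · n_s · n_b = 0.3 × 1.13 × 1.0 × 49 × 1 × 5 = 83.05 kips.
Design strength φR_n = 0.7 × 83.05 = 58.1 kips.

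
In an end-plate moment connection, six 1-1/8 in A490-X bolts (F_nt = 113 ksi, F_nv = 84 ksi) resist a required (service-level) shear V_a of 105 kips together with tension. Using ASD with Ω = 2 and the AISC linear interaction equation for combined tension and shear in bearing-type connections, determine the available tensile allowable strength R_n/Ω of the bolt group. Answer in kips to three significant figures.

A_b = π·1.125²/4 = 0.994 in²; f_rv = 105 / (6 × 0.994) = 17.61 ksi.
F'_nt = 1.3 F_nt − (Ω F_nt / F_nv) f_rv = 1.3·113 − (2·113/84)·17.61 = 99.53 ksi, capped at F_nt → F'_nt = 99.53 ksi.
R_n = F'_nt · A_b · n = 99.53 × 0.994 × 6 = 593.6 kips.
Allowable strength R_n/Ω = 593.6 / 2 = 297 kips.

297 kips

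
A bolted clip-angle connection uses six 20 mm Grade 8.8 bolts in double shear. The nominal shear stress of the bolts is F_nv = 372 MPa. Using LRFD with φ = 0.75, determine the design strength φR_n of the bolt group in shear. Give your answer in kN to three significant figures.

1050 kN

A_b = π × 20² / 4 = 314.2 mm².
R_n = F_nv · A_b · n · n_s = 372 × 314.2 × 6 × 2 / 1000 = 1402 kN.
Design strength φR_n = 0.75 × 1402 = 1050 kN.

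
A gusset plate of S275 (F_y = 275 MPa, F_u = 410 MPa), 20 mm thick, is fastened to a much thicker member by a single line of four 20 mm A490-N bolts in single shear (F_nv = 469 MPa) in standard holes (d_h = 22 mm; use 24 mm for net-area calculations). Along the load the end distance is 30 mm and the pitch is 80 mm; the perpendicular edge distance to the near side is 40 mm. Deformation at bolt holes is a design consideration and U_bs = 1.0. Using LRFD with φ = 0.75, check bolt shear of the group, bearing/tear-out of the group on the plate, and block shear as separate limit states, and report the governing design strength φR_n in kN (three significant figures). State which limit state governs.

442 kN (bolt shear governs)

Bolt shear: A_b = π·20²/4 = 314.2 mm²; R_n = 469 × 314.2 × 4 × 1 / 1000 = 589.4 kN → 0.75 × 589.4 = 442 kN.
Bearing: edge l_c = 19, r_n = 187 kN; interior l_c = 58, r_n = 393.6 kN; R_n = 187 + 3·393.6 = 1368 kN → 1030 kN.
Block shear: A_gv = 5400, A_nv = 3720, A_nt = 560 mm²; R_n = min(0.6F_uA_nv, 0.6F_yA_gv) + U_bs·F_u·A_nt = 1121 kN → 840 kN.
Bolt shear governs: 442 kN.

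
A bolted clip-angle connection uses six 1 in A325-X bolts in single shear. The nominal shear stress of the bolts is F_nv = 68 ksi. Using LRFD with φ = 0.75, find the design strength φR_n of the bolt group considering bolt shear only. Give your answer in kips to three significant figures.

240 kips

A_b = π × 1² / 4 = 0.7854 in².
R_n = F_nv · A_b · n · n_s = 68 × 0.7854 × 6 × 1 = 320.4 kips.
Design strength φR_n = 0.75 × 320.4 = 240 kips.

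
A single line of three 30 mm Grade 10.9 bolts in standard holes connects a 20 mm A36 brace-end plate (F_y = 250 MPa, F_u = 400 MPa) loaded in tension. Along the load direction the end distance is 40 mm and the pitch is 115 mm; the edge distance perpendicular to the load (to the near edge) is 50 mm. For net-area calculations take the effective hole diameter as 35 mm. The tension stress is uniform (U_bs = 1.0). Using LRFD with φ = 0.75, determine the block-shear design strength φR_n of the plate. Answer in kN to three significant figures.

802 kN

Shear plane L_v = 40 + 2·115 = 270 mm; A_gv = 270 × 20 = 5400 mm².
A_nv = (270 − 2.5·35) × 20 = 3650 mm².
A_nt = (50 − 0.5·35) × 20 = 650 mm².
0.6 F_u A_nv = 876 kN; 0.6 F_y A_gv = 810 kN → shear yielding governs the shear term.
R_n = 810 + 1.0 × 400 × 650 / 1000 = 1070 kN.
Design strength φR_n = 0.75 × 1070 = 802 kN.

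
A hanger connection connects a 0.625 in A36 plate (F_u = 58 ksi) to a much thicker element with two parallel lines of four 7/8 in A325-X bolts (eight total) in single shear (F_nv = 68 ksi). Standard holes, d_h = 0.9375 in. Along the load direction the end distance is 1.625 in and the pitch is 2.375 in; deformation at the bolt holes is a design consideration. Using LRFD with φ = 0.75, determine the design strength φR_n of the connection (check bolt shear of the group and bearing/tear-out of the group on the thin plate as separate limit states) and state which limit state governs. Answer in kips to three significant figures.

Bolt shear: A_b = π·0.875²/4 = 0.6013 in²; R_n = 68 × 0.6013 × 8 × 1 = 327.1 kips → 0.75 × 327.1 = 245 kips.
Bearing (1.2 l_c t F_u ≤ 2.4 d t F_u): upper limit = 2.4·0.875·0.625·58 = 76.12 kips.
  Edge l_c = 1.625 − 0.9375/2 = 1.156 → r_n = 50.3 kips; interior l_c = 2.375 − 0.9375 = 1.438 → r_n = 62.53 kips.
  R_n,bearing = 2·50.3 + 6·62.53 = 475.8 kips → 0.75 × 475.8 = 357 kips.
Bolt shear governs: 245 kips.

245 kips (bolt shear governs)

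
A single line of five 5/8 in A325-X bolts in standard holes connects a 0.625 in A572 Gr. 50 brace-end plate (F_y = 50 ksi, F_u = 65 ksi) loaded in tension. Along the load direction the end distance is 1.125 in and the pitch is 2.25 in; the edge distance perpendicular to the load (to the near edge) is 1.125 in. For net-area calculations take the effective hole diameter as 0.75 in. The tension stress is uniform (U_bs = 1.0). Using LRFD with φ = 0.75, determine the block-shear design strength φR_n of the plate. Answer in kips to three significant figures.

146 kips

Shear plane L_v = 1.125 + 4·2.25 = 10.12 in; A_gv = 10.12 × 0.625 = 6.328 in².
A_nv = (10.12 − 4.5·0.75) × 0.625 = 4.219 in².
A_nt = (1.125 − 0.5·0.75) × 0.625 = 0.4688 in².
0.6 F_u A_nv = 164.5 kips; 0.6 F_y A_gv = 189.8 kips → shear rupture governs the shear term.
R_n = 164.5 + 1.0 × 65 × 0.4688 = 195 kips.
Design strength φR_n = 0.75 × 195 = 146 kips.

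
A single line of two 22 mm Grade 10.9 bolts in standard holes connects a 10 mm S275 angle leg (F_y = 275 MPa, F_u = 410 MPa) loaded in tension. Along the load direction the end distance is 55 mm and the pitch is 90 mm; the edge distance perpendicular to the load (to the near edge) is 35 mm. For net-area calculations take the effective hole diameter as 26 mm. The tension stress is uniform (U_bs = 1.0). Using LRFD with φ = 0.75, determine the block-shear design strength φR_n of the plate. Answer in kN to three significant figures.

247 kN

Shear plane L_v = 55 + 1·90 = 145 mm; A_gv = 145 × 10 = 1450 mm².
A_nv = (145 − 1.5·26) × 10 = 1060 mm².
A_nt = (35 − 0.5·26) × 10 = 220 mm².
0.6 F_u A_nv = 260.8 kN; 0.6 F_y A_gv = 239.2 kN → shear yielding governs the shear term.
R_n = 239.2 + 1.0 × 410 × 220 / 1000 = 329.4 kN.
Design strength φR_n = 0.75 × 329.4 = 247 kN.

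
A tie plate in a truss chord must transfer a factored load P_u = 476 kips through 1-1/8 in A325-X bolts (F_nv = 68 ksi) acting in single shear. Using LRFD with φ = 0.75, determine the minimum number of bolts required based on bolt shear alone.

A_b = π·1.125²/4 = 0.994 in².
Per-bolt design strength φR_n = 0.75 × 68 × 0.994 × 1 = 50.69 kips.
n ≥ 476 / 50.69 = 9.389 → use 10 bolts.

10 bolts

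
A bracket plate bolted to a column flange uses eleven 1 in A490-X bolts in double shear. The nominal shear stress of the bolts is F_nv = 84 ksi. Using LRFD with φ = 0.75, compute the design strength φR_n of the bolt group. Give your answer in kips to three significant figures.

A_b = π × 1² / 4 = 0.7854 in².
R_n = F_nv · A_b · n · n_s = 84 × 0.7854 × 11 × 2 = 1451 kips.
Design strength φR_n = 0.75 × 1451 = 1090 kips.

1090 kips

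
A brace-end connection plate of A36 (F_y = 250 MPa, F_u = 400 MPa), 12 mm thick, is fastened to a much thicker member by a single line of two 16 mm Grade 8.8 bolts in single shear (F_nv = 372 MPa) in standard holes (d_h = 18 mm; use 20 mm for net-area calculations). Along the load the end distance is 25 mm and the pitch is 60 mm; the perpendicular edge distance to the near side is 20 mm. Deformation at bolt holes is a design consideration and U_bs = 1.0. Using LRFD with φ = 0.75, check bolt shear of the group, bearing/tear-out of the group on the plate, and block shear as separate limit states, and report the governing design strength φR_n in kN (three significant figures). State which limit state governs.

Bolt shear: A_b = π·16²/4 = 201.1 mm²; R_n = 372 × 201.1 × 2 × 1 / 1000 = 149.6 kN → 0.75 × 149.6 = 112 kN.
Bearing: edge l_c = 16, r_n = 92.16 kN; interior l_c = 42, r_n = 184.3 kN; R_n = 92.16 + 1·184.3 = 276.5 kN → 207 kN.
Block shear: A_gv = 1020, A_nv = 660, A_nt = 120 mm²; R_n = min(0.6F_uA_nv, 0.6F_yA_gv) + U_bs·F_u·A_nt = 201 kN → 151 kN.
Bolt shear governs: 112 kN.

112 kN (bolt shear governs)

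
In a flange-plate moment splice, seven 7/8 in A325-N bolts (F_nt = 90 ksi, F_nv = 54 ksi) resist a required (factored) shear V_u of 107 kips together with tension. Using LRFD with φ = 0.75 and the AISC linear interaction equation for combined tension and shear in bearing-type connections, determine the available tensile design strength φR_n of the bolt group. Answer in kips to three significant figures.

191 kips

A_b = π·0.875²/4 = 0.6013 in²; f_rv = 107 / (7 × 0.6013) = 25.42 ksi.
F'_nt = 1.3 F_nt − (F_nt / φF_nv) f_rv = 1.3·90 − (90/(0.75·54))·25.42 = 60.51 ksi, capped at F_nt → F'_nt = 60.51 ksi.
R_n = F'_nt · A_b · n = 60.51 × 0.6013 × 7 = 254.7 kips.
Design strength φR_n = 0.75 × 254.7 = 191 kips.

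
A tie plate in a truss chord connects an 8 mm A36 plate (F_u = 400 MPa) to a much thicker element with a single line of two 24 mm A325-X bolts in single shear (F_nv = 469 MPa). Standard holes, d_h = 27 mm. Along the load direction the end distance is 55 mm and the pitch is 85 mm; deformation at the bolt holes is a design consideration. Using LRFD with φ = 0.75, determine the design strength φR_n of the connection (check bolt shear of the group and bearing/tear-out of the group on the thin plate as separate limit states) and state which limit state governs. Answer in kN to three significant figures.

Bolt shear: A_b = π·24²/4 = 452.4 mm²; R_n = 469 × 452.4 × 2 × 1 / 1000 = 424.3 kN → 0.75 × 424.3 = 318 kN.
Bearing (1.2 l_c t F_u ≤ 2.4 d t F_u): upper limit = 2.4·24·8·400 / 1000 = 184.3 kN.
  Edge l_c = 55 − 27/2 = 41.5 → r_n = 159.4 kN; interior l_c = 85 − 27 = 58 → r_n = 184.3 kN.
  R_n,bearing = 1·159.4 + 1·184.3 = 343.7 kN → 0.75 × 343.7 = 258 kN.
Bearing governs: 258 kN.

258 kN (bearing governs)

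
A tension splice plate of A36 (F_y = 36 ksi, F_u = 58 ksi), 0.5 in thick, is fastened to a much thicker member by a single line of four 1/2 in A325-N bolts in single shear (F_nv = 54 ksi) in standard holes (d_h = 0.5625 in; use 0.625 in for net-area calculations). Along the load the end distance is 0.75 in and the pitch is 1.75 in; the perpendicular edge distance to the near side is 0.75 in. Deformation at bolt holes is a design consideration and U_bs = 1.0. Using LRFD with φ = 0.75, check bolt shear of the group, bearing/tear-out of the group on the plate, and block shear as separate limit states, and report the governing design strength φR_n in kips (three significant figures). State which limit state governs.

31.8 kips (bolt shear governs)

Bolt shear: A_b = π·0.5²/4 = 0.1963 in²; R_n = 54 × 0.1963 × 4 × 1 = 42.41 kips → 0.75 × 42.41 = 31.8 kips.
Bearing: edge l_c = 0.4688, r_n = 16.31 kips; interior l_c = 1.188, r_n = 34.8 kips; R_n = 16.31 + 3·34.8 = 120.7 kips → 90.5 kips.
Block shear: A_gv = 3, A_nv = 1.906, A_nt = 0.2188 in²; R_n = min(0.6F_uA_nv, 0.6F_yA_gv) + U_bs·F_u·A_nt = 77.49 kips → 58.1 kips.
Bolt shear governs: 31.8 kips.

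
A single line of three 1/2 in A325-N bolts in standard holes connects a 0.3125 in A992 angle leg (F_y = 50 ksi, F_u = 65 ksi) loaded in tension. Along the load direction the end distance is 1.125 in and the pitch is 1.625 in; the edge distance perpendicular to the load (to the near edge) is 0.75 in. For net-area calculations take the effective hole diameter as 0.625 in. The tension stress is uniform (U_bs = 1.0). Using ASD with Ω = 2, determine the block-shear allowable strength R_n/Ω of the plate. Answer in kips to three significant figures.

Shear plane L_v = 1.125 + 2·1.625 = 4.375 in; A_gv = 4.375 × 0.3125 = 1.367 in².
A_nv = (4.375 − 2.5·0.625) × 0.3125 = 0.8789 in².
A_nt = (0.75 − 0.5·0.625) × 0.3125 = 0.1367 in².
0.6 F_u A_nv = 34.28 kips; 0.6 F_y A_gv = 41.02 kips → shear rupture governs the shear term.
R_n = 34.28 + 1.0 × 65 × 0.1367 = 43.16 kips.
Allowable strength R_n/Ω = 43.16 / 2 = 21.6 kips.

21.6 kips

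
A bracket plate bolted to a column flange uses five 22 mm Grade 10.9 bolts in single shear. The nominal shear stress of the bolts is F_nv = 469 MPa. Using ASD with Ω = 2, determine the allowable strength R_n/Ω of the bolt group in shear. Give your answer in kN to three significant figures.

A_b = π × 22² / 4 = 380.1 mm².
R_n = F_nv · A_b · n · n_s = 469 × 380.1 × 5 × 1 / 1000 = 891.4 kN.
Allowable strength R_n/Ω = 891.4 / 2 = 446 kN.

446 kN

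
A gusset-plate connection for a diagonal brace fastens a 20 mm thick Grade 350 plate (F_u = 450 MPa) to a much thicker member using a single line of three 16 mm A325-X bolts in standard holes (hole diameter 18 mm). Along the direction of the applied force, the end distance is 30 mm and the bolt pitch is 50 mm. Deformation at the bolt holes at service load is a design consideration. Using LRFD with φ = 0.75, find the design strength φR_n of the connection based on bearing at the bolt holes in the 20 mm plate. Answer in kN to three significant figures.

Per bolt r_n = 1.2 l_c t F_u ≤ 2.4 d t F_u; upper limit = 2.4 × 16 × 20 × 450 / 1000 = 345.6 kN.
Edge bolt: l_c = 30 − 18/2 = 21 mm → 1.2 × 21 × 20 × 450 / 1000 = 226.8 → r_n = 226.8 kN.
Interior bolts: l_c = 50 − 18 = 32 mm → 1.2 × 32 × 20 × 450 / 1000 = 345.6 → r_n = 345.6 kN.
R_n = 1 × 226.8 + 2 × 345.6 = 918 kN.
Design strength φR_n = 0.75 × 918 = 688 kN.

688 kN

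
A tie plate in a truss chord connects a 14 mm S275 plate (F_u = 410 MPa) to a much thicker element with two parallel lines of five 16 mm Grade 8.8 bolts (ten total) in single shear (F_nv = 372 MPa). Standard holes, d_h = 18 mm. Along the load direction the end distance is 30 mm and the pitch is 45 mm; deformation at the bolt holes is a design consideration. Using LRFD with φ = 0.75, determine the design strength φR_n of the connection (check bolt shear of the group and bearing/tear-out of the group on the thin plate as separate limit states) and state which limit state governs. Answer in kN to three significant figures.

561 kN (bolt shear governs)

Bolt shear: A_b = π·16²/4 = 201.1 mm²; R_n = 372 × 201.1 × 10 × 1 / 1000 = 748 kN → 0.75 × 748 = 561 kN.
Bearing (1.2 l_c t F_u ≤ 2.4 d t F_u): upper limit = 2.4·16·14·410 / 1000 = 220.4 kN.
  Edge l_c = 30 − 18/2 = 21 → r_n = 144.6 kN; interior l_c = 45 − 18 = 27 → r_n = 186 kN.
  R_n,bearing = 2·144.6 + 8·186 = 1777 kN → 0.75 × 1777 = 1330 kN.
Bolt shear governs: 561 kN.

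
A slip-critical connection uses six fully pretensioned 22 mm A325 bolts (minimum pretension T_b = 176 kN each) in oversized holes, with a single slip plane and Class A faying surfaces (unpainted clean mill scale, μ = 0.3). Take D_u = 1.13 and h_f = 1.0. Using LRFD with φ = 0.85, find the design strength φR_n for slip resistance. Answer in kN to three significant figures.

304 kN

R_n = μ · D_u · h_f · T_b · n_s · n_b = 0.3 × 1.13 × 1.0 × 176 × 1 × 6 = 358 kN.
Design strength φR_n = 0.85 × 358 = 304 kN.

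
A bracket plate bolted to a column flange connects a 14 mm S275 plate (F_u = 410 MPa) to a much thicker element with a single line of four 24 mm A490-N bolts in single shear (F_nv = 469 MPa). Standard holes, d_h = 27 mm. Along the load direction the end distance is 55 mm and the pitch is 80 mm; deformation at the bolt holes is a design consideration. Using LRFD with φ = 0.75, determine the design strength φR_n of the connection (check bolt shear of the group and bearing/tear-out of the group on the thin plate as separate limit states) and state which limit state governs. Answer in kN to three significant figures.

637 kN (bolt shear governs)

Bolt shear: A_b = π·24²/4 = 452.4 mm²; R_n = 469 × 452.4 × 4 × 1 / 1000 = 848.7 kN → 0.75 × 848.7 = 637 kN.
Bearing (1.2 l_c t F_u ≤ 2.4 d t F_u): upper limit = 2.4·24·14·410 / 1000 = 330.6 kN.
  Edge l_c = 55 − 27/2 = 41.5 → r_n = 285.9 kN; interior l_c = 80 − 27 = 53 → r_n = 330.6 kN.
  R_n,bearing = 1·285.9 + 3·330.6 = 1278 kN → 0.75 × 1278 = 958 kN.
Bolt shear governs: 637 kN.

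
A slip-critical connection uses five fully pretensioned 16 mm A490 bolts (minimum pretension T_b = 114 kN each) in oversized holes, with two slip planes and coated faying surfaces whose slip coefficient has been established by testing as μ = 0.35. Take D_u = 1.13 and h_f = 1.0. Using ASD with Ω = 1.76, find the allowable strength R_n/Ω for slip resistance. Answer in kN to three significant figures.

256 kN

R_n = μ · D_u · h_f · T_b · n_s · n_b = 0.35 × 1.13 × 1.0 × 114 × 2 × 5 = 450.9 kN.
Allowable strength R_n/Ω = 450.9 / 1.76 = 256 kN.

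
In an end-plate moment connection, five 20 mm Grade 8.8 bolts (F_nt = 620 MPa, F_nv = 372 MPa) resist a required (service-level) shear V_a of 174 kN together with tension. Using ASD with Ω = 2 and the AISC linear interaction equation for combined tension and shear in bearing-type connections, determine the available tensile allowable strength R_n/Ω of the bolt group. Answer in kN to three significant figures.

343 kN

A_b = π·20²/4 = 314.2 mm²; f_rv = 174 × 1000 / (5 × 314.2) = 110.8 MPa.
F'_nt = 1.3 F_nt − (Ω F_nt / F_nv) f_rv = 1.3·620 − (2·620/372)·110.8 = 436.8 MPa, capped at F_nt → F'_nt = 436.8 MPa.
R_n = F'_nt · A_b · n = 436.8 × 314.2 × 5 / 1000 = 686.1 kN.
Allowable strength R_n/Ω = 686.1 / 2 = 343 kN.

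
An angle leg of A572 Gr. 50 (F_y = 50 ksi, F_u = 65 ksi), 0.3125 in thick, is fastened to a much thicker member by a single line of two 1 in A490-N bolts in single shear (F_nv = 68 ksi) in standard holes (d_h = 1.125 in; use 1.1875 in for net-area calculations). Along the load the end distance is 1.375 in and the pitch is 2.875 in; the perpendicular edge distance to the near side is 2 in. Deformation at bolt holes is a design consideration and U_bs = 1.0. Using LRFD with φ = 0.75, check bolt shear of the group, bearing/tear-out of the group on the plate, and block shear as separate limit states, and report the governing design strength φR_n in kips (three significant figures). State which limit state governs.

Bolt shear: A_b = π·1²/4 = 0.7854 in²; R_n = 68 × 0.7854 × 2 × 1 = 106.8 kips → 0.75 × 106.8 = 80.1 kips.
Bearing: edge l_c = 0.8125, r_n = 19.8 kips; interior l_c = 1.75, r_n = 42.66 kips; R_n = 19.8 + 1·42.66 = 62.46 kips → 46.8 kips.
Block shear: A_gv = 1.328, A_nv = 0.7715, A_nt = 0.4395 in²; R_n = min(0.6F_uA_nv, 0.6F_yA_gv) + U_bs·F_u·A_nt = 58.65 kips → 44 kips.
Block shear governs: 44 kips.

44 kips (block shear governs)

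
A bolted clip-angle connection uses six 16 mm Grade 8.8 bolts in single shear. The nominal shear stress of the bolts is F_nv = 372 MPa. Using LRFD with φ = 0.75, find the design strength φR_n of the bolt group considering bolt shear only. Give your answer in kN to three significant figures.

337 kN

A_b = π × 16² / 4 = 201.1 mm².
R_n = F_nv · A_b · n · n_s = 372 × 201.1 × 6 × 1 / 1000 = 448.8 kN.
Design strength φR_n = 0.75 × 448.8 = 337 kN.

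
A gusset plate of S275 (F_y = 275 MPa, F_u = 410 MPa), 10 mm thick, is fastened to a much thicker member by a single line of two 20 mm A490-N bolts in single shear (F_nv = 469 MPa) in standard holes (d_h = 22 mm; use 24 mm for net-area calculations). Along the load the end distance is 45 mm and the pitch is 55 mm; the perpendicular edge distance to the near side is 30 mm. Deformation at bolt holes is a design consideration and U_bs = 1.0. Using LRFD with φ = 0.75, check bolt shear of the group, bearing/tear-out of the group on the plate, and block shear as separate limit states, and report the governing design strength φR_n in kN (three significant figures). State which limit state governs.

173 kN (block shear governs)

Bolt shear: A_b = π·20²/4 = 314.2 mm²; R_n = 469 × 314.2 × 2 × 1 / 1000 = 294.7 kN → 0.75 × 294.7 = 221 kN.
Bearing: edge l_c = 34, r_n = 167.3 kN; interior l_c = 33, r_n = 162.4 kN; R_n = 167.3 + 1·162.4 = 329.6 kN → 247 kN.
Block shear: A_gv = 1000, A_nv = 640, A_nt = 180 mm²; R_n = min(0.6F_uA_nv, 0.6F_yA_gv) + U_bs·F_u·A_nt = 231.2 kN → 173 kN.
Block shear governs: 173 kN.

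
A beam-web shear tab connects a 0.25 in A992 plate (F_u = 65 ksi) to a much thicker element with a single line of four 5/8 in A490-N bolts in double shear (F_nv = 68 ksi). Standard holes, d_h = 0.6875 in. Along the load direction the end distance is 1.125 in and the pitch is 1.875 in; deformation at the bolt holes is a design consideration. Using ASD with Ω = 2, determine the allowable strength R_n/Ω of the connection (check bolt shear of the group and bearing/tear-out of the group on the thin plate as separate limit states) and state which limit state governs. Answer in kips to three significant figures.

42.4 kips (bearing governs)

Bolt shear: A_b = π·0.625²/4 = 0.3068 in²; R_n = 68 × 0.3068 × 4 × 2 = 166.9 kips → 166.9 / 2 = 83.4 kips.
Bearing (1.2 l_c t F_u ≤ 2.4 d t F_u): upper limit = 2.4·0.625·0.25·65 = 24.38 kips.
  Edge l_c = 1.125 − 0.6875/2 = 0.7812 → r_n = 15.23 kips; interior l_c = 1.875 − 0.6875 = 1.188 → r_n = 23.16 kips.
  R_n,bearing = 1·15.23 + 3·23.16 = 84.7 kips → 84.7 / 2 = 42.4 kips.
Bearing governs: 42.4 kips.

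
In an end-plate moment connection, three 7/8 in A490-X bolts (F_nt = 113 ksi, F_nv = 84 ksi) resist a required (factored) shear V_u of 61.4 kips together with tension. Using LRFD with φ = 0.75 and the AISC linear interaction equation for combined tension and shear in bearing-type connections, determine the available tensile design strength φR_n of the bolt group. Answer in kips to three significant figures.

A_b = π·0.875²/4 = 0.6013 in²; f_rv = 61.4 / (3 × 0.6013) = 34.04 ksi.
F'_nt = 1.3 F_nt − (F_nt / φF_nv) f_rv = 1.3·113 − (113/(0.75·84))·34.04 = 85.85 ksi, capped at F_nt → F'_nt = 85.85 ksi.
R_n = F'_nt · A_b · n = 85.85 × 0.6013 × 3 = 154.9 kips.
Design strength φR_n = 0.75 × 154.9 = 116 kips.

116 kips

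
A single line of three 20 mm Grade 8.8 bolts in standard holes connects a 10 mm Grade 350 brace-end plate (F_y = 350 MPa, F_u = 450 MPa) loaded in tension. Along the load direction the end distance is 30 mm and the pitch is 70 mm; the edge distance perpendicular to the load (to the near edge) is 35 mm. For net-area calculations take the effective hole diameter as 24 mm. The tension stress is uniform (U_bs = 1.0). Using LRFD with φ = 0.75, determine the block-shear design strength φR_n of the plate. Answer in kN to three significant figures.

300 kN

Shear plane L_v = 30 + 2·70 = 170 mm; A_gv = 170 × 10 = 1700 mm².
A_nv = (170 − 2.5·24) × 10 = 1100 mm².
A_nt = (35 − 0.5·24) × 10 = 230 mm².
0.6 F_u A_nv = 297 kN; 0.6 F_y A_gv = 357 kN → shear rupture governs the shear term.
R_n = 297 + 1.0 × 450 × 230 / 1000 = 400.5 kN.
Design strength φR_n = 0.75 × 400.5 = 300 kN.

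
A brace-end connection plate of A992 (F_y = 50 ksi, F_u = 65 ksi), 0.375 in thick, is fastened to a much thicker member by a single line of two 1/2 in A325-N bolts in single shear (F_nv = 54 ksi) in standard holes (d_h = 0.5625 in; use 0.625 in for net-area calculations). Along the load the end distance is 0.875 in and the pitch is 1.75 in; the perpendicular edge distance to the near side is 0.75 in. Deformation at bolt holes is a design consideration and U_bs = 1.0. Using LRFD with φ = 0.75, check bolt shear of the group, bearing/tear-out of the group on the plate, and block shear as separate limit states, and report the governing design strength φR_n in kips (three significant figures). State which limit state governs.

15.9 kips (bolt shear governs)

Bolt shear: A_b = π·0.5²/4 = 0.1963 in²; R_n = 54 × 0.1963 × 2 × 1 = 21.21 kips → 0.75 × 21.21 = 15.9 kips.
Bearing: edge l_c = 0.5938, r_n = 17.37 kips; interior l_c = 1.188, r_n = 29.25 kips; R_n = 17.37 + 1·29.25 = 46.62 kips → 35 kips.
Block shear: A_gv = 0.9844, A_nv = 0.6328, A_nt = 0.1641 in²; R_n = min(0.6F_uA_nv, 0.6F_yA_gv) + U_bs·F_u·A_nt = 35.34 kips → 26.5 kips.
Bolt shear governs: 15.9 kips.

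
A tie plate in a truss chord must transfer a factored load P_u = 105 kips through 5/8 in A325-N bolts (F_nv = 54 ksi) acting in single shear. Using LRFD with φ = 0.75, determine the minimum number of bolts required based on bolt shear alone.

9 bolts

A_b = π·0.625²/4 = 0.3068 in².
Per-bolt design strength φR_n = 0.75 × 54 × 0.3068 × 1 = 12.43 kips.
n ≥ 105 / 12.43 = 8.451 → use 9 bolts.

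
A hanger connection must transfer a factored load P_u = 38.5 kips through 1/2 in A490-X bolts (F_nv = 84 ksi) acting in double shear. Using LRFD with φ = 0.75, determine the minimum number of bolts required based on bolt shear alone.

2 bolts

A_b = π·0.5²/4 = 0.1963 in².
Per-bolt design strength φR_n = 0.75 × 84 × 0.1963 × 2 = 24.74 kips.
n ≥ 38.5 / 24.74 = 1.556 → use 2 bolts.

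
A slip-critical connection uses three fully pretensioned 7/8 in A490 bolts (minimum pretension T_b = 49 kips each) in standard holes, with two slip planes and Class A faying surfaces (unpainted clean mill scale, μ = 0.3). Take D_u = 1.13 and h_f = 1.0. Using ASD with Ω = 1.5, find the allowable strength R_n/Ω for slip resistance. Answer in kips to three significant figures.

R_n = μ · D_u · h_f · T_b · n_s · n_b = 0.3 × 1.13 × 1.0 × 49 × 2 × 3 = 99.67 kips.
Allowable strength R_n/Ω = 99.67 / 1.5 = 66.4 kips.

66.4 kips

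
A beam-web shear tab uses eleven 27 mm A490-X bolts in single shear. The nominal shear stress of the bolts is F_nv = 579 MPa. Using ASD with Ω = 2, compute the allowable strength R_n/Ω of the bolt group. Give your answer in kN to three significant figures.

1820 kN

A_b = π × 27² / 4 = 572.6 mm².
R_n = F_nv · A_b · n · n_s = 579 × 572.6 × 11 × 1 / 1000 = 3647 kN.
Allowable strength R_n/Ω = 3647 / 2 = 1820 kN.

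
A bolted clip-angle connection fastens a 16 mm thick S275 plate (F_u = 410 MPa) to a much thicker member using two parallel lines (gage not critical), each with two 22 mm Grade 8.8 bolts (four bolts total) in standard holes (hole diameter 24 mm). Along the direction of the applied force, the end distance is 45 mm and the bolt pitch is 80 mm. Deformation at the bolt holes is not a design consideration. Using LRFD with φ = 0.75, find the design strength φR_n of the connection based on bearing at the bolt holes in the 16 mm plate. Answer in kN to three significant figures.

Per bolt r_n = 1.5 l_c t F_u ≤ 3.0 d t F_u; upper limit = 3.0 × 22 × 16 × 410 / 1000 = 433 kN.
Edge bolt: l_c = 45 − 24/2 = 33 mm → 1.5 × 33 × 16 × 410 / 1000 = 324.7 → r_n = 324.7 kN.
Interior bolts: l_c = 80 − 24 = 56 mm → 1.5 × 56 × 16 × 410 / 1000 = 551 → r_n = 433 kN.
R_n = 2 × 324.7 + 2 × 433 = 1515 kN.
Design strength φR_n = 0.75 × 1515 = 1140 kN.

1140 kN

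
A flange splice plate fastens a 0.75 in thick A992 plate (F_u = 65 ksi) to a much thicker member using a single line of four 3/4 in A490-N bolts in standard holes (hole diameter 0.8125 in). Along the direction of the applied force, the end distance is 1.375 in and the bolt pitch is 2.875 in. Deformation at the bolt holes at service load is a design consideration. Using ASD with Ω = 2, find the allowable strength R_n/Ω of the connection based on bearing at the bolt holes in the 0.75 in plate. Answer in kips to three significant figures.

Per bolt r_n = 1.2 l_c t F_u ≤ 2.4 d t F_u; upper limit = 2.4 × 0.75 × 0.75 × 65 = 87.75 kips.
Edge bolt: l_c = 1.375 − 0.8125/2 = 0.9688 in → 1.2 × 0.9688 × 0.75 × 65 = 56.67 → r_n = 56.67 kips.
Interior bolts: l_c = 2.875 − 0.8125 = 2.062 in → 1.2 × 2.062 × 0.75 × 65 = 120.7 → r_n = 87.75 kips.
R_n = 1 × 56.67 + 3 × 87.75 = 319.9 kips.
Allowable strength R_n/Ω = 319.9 / 2 = 160 kips.

160 kips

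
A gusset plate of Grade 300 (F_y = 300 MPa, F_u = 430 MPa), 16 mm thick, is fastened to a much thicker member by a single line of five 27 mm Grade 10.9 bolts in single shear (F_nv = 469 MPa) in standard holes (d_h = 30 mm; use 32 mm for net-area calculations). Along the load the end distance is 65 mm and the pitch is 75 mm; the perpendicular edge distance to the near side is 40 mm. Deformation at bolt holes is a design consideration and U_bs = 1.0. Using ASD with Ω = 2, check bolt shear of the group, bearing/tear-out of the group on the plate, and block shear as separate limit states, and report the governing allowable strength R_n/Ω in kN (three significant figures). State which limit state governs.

539 kN (block shear governs)

Bolt shear: A_b = π·27²/4 = 572.6 mm²; R_n = 469 × 572.6 × 5 × 1 / 1000 = 1343 kN → 1343 / 2 = 671 kN.
Bearing: edge l_c = 50, r_n = 412.8 kN; interior l_c = 45, r_n = 371.5 kN; R_n = 412.8 + 4·371.5 = 1899 kN → 949 kN.
Block shear: A_gv = 5840, A_nv = 3536, A_nt = 384 mm²; R_n = min(0.6F_uA_nv, 0.6F_yA_gv) + U_bs·F_u·A_nt = 1077 kN → 539 kN.
Block shear governs: 539 kN.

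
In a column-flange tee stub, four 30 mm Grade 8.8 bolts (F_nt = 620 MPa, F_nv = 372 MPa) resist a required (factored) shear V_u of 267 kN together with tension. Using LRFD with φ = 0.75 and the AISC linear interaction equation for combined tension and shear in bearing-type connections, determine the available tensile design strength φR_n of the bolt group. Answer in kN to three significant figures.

A_b = π·30²/4 = 706.9 mm²; f_rv = 267 × 1000 / (4 × 706.9) = 94.43 MPa.
F'_nt = 1.3 F_nt − (F_nt / φF_nv) f_rv = 1.3·620 − (620/(0.75·372))·94.43 = 596.2 MPa, capped at F_nt → F'_nt = 596.2 MPa.
R_n = F'_nt · A_b · n = 596.2 × 706.9 × 4 / 1000 = 1686 kN.
Design strength φR_n = 0.75 × 1686 = 1260 kN.

1260 kN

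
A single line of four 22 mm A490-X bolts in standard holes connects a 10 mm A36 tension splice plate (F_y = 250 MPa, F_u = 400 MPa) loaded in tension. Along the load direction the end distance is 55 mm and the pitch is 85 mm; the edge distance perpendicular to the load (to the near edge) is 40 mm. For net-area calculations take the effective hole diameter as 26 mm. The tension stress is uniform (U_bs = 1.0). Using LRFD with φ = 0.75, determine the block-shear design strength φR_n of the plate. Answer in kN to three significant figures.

Shear plane L_v = 55 + 3·85 = 310 mm; A_gv = 310 × 10 = 3100 mm².
A_nv = (310 − 3.5·26) × 10 = 2190 mm².
A_nt = (40 − 0.5·26) × 10 = 270 mm².
0.6 F_u A_nv = 525.6 kN; 0.6 F_y A_gv = 465 kN → shear yielding governs the shear term.
R_n = 465 + 1.0 × 400 × 270 / 1000 = 573 kN.
Design strength φR_n = 0.75 × 573 = 430 kN.

430 kN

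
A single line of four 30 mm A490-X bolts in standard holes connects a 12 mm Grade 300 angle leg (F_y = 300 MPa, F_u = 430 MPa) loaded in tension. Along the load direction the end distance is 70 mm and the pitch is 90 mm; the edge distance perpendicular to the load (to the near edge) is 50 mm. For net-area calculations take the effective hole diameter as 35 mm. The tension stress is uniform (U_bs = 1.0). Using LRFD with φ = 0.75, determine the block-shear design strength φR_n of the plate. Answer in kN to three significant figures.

Shear plane L_v = 70 + 3·90 = 340 mm; A_gv = 340 × 12 = 4080 mm².
A_nv = (340 − 3.5·35) × 12 = 2610 mm².
A_nt = (50 − 0.5·35) × 12 = 390 mm².
0.6 F_u A_nv = 673.4 kN; 0.6 F_y A_gv = 734.4 kN → shear rupture governs the shear term.
R_n = 673.4 + 1.0 × 430 × 390 / 1000 = 841.1 kN.
Design strength φR_n = 0.75 × 841.1 = 631 kN.

631 kN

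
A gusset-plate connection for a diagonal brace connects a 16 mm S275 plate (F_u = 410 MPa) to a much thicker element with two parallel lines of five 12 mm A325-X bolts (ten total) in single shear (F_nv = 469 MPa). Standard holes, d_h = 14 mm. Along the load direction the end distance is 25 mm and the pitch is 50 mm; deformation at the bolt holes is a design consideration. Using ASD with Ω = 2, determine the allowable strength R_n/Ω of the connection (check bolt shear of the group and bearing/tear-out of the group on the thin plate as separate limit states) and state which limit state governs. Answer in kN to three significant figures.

Bolt shear: A_b = π·12²/4 = 113.1 mm²; R_n = 469 × 113.1 × 10 × 1 / 1000 = 530.4 kN → 530.4 / 2 = 265 kN.
Bearing (1.2 l_c t F_u ≤ 2.4 d t F_u): upper limit = 2.4·12·16·410 / 1000 = 188.9 kN.
  Edge l_c = 25 − 14/2 = 18 → r_n = 141.7 kN; interior l_c = 50 − 14 = 36 → r_n = 188.9 kN.
  R_n,bearing = 2·141.7 + 8·188.9 = 1795 kN → 1795 / 2 = 897 kN.
Bolt shear governs: 265 kN.

265 kN (bolt shear governs)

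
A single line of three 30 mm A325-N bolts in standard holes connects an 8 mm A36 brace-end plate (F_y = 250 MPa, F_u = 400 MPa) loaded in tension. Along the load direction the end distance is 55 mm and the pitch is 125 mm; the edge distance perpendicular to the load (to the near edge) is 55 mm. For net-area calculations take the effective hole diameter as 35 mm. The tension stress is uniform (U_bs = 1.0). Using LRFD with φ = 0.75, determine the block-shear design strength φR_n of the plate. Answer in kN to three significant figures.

364 kN

Shear plane L_v = 55 + 2·125 = 305 mm; A_gv = 305 × 8 = 2440 mm².
A_nv = (305 − 2.5·35) × 8 = 1740 mm².
A_nt = (55 − 0.5·35) × 8 = 300 mm².
0.6 F_u A_nv = 417.6 kN; 0.6 F_y A_gv = 366 kN → shear yielding governs the shear term.
R_n = 366 + 1.0 × 400 × 300 / 1000 = 486 kN.
Design strength φR_n = 0.75 × 486 = 364 kN.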